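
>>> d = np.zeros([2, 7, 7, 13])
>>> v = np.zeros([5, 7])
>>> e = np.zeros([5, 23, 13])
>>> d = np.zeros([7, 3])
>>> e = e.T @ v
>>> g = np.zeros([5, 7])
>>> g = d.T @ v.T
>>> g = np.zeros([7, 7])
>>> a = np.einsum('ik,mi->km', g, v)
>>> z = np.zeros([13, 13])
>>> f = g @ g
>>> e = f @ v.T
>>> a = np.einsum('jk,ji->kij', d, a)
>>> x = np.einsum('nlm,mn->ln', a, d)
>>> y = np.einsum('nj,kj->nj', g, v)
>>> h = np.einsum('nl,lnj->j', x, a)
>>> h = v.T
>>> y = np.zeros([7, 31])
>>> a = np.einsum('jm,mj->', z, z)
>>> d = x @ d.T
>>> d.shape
(5, 7)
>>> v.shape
(5, 7)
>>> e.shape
(7, 5)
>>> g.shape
(7, 7)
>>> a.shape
()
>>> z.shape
(13, 13)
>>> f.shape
(7, 7)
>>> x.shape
(5, 3)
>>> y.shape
(7, 31)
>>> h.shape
(7, 5)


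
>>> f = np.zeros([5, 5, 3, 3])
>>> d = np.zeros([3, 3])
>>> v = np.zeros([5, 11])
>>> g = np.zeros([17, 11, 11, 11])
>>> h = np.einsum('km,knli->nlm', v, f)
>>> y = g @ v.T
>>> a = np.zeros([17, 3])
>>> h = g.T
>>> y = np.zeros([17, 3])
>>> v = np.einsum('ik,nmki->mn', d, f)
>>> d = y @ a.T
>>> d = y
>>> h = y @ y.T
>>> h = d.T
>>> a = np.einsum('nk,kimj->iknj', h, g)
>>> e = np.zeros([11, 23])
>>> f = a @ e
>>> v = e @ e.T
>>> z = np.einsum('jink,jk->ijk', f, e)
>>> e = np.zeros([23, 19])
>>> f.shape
(11, 17, 3, 23)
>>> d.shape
(17, 3)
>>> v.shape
(11, 11)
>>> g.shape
(17, 11, 11, 11)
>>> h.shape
(3, 17)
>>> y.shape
(17, 3)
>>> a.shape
(11, 17, 3, 11)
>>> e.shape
(23, 19)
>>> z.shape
(17, 11, 23)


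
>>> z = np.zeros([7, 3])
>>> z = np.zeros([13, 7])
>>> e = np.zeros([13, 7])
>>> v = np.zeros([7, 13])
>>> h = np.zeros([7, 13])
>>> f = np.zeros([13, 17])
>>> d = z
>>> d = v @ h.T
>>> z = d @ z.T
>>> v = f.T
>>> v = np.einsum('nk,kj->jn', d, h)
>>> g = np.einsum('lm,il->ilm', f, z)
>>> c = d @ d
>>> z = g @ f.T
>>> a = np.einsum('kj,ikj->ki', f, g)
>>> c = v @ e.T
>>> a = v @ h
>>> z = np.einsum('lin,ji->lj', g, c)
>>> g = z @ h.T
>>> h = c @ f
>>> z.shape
(7, 13)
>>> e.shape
(13, 7)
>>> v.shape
(13, 7)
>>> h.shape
(13, 17)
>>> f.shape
(13, 17)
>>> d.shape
(7, 7)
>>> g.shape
(7, 7)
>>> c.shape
(13, 13)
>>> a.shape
(13, 13)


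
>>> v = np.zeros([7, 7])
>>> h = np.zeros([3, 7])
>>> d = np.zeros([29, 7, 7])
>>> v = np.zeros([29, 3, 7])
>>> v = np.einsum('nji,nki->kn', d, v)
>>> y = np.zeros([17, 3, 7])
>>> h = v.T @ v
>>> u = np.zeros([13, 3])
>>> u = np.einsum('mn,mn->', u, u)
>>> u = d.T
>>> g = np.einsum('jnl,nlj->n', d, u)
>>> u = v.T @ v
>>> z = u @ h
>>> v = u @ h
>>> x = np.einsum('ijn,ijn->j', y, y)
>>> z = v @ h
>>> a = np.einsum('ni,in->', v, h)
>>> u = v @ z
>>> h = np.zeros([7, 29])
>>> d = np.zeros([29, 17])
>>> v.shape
(29, 29)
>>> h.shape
(7, 29)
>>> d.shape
(29, 17)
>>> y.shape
(17, 3, 7)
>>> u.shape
(29, 29)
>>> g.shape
(7,)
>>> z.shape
(29, 29)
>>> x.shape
(3,)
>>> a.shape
()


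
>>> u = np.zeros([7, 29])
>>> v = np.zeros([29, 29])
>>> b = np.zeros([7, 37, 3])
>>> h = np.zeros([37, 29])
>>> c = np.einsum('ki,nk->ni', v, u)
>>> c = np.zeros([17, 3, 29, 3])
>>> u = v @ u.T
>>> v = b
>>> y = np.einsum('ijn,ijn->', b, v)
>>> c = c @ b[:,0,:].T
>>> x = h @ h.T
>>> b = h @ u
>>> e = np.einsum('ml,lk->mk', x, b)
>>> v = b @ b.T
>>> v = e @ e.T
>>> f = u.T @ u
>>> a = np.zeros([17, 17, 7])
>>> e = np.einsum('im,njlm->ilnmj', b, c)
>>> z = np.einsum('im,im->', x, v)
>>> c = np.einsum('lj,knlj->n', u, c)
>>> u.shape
(29, 7)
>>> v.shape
(37, 37)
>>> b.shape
(37, 7)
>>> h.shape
(37, 29)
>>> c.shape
(3,)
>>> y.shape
()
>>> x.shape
(37, 37)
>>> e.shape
(37, 29, 17, 7, 3)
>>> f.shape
(7, 7)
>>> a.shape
(17, 17, 7)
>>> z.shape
()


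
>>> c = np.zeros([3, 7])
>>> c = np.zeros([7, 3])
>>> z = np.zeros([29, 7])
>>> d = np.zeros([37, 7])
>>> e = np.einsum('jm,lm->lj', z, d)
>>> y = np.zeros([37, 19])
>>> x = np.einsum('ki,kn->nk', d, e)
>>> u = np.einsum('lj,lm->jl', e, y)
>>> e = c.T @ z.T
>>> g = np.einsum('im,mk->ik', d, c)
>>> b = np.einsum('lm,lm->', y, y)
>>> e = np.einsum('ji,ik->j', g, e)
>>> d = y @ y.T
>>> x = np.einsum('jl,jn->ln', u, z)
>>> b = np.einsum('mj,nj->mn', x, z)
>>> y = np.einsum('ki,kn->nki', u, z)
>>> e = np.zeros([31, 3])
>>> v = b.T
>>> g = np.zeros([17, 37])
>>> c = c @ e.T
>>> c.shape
(7, 31)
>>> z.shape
(29, 7)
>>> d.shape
(37, 37)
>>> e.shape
(31, 3)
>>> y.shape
(7, 29, 37)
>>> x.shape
(37, 7)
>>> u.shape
(29, 37)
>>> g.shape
(17, 37)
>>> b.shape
(37, 29)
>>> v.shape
(29, 37)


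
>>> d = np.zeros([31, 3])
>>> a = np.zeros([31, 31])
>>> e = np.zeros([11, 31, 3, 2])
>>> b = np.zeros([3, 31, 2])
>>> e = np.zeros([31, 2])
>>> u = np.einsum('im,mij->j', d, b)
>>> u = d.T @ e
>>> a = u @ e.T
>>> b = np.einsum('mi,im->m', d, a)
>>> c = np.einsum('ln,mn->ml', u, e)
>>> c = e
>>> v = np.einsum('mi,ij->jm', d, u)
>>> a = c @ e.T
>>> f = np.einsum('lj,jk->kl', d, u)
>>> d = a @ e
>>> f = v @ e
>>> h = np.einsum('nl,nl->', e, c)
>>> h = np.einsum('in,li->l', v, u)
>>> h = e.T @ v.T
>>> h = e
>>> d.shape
(31, 2)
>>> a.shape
(31, 31)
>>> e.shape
(31, 2)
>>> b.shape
(31,)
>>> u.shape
(3, 2)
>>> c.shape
(31, 2)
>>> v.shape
(2, 31)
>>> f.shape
(2, 2)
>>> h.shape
(31, 2)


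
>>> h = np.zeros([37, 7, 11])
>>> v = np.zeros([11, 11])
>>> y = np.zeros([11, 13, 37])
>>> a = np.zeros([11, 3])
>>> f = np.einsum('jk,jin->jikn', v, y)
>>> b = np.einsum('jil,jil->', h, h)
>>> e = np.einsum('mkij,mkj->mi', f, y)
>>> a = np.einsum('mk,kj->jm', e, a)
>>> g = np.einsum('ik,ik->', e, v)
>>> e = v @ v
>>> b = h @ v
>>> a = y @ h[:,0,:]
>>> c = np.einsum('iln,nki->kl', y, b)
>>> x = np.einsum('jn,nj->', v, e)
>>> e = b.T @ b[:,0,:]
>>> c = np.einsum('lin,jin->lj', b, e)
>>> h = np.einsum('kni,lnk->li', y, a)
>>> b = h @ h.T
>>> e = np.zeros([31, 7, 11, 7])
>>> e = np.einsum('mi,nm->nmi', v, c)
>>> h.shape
(11, 37)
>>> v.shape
(11, 11)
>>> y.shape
(11, 13, 37)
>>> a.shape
(11, 13, 11)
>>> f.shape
(11, 13, 11, 37)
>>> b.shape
(11, 11)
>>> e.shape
(37, 11, 11)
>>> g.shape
()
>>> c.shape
(37, 11)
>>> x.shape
()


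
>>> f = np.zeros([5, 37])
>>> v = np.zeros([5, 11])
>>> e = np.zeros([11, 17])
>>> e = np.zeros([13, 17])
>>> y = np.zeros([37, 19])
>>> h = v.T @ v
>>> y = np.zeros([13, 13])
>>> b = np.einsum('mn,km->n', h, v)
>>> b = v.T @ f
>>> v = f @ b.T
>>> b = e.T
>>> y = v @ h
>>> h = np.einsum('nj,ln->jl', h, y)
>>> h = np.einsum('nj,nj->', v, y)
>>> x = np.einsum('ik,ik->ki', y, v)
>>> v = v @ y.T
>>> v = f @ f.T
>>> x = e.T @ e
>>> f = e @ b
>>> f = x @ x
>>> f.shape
(17, 17)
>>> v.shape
(5, 5)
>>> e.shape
(13, 17)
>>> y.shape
(5, 11)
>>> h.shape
()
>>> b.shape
(17, 13)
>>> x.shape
(17, 17)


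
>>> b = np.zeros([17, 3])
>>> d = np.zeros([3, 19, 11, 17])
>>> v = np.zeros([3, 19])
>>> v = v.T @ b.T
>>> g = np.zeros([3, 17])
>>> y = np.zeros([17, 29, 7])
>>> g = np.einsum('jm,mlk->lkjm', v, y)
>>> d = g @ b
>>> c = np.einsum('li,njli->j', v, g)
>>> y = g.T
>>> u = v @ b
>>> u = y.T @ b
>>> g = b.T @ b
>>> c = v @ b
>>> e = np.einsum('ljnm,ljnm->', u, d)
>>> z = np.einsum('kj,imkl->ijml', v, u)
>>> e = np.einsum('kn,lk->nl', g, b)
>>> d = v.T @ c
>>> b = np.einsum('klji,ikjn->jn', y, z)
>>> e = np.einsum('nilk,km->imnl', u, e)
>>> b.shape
(7, 3)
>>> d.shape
(17, 3)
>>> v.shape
(19, 17)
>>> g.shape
(3, 3)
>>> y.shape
(17, 19, 7, 29)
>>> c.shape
(19, 3)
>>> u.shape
(29, 7, 19, 3)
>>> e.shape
(7, 17, 29, 19)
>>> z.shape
(29, 17, 7, 3)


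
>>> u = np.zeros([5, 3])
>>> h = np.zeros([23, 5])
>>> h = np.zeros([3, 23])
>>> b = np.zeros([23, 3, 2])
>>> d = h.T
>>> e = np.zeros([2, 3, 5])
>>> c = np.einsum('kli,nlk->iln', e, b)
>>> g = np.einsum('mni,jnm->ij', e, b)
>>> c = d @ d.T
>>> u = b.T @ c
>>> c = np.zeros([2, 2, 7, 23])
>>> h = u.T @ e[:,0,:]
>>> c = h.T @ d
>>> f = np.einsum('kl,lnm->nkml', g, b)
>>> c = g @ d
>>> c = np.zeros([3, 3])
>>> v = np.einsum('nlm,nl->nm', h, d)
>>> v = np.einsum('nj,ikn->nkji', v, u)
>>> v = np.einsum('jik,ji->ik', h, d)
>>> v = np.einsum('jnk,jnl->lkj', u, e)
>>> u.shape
(2, 3, 23)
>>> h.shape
(23, 3, 5)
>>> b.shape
(23, 3, 2)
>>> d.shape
(23, 3)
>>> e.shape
(2, 3, 5)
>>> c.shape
(3, 3)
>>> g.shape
(5, 23)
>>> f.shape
(3, 5, 2, 23)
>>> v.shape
(5, 23, 2)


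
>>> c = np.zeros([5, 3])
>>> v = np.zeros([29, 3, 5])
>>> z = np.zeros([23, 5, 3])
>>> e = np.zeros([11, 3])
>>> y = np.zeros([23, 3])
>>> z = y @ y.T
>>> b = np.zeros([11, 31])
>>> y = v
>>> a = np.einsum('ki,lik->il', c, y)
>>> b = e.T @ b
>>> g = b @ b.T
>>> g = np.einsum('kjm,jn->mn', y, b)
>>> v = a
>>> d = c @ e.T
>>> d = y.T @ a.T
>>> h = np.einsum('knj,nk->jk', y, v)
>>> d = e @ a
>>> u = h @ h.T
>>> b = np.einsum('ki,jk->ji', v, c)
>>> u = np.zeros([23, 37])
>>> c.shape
(5, 3)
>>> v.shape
(3, 29)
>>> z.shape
(23, 23)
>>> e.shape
(11, 3)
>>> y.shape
(29, 3, 5)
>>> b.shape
(5, 29)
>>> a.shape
(3, 29)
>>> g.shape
(5, 31)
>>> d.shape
(11, 29)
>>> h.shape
(5, 29)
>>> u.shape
(23, 37)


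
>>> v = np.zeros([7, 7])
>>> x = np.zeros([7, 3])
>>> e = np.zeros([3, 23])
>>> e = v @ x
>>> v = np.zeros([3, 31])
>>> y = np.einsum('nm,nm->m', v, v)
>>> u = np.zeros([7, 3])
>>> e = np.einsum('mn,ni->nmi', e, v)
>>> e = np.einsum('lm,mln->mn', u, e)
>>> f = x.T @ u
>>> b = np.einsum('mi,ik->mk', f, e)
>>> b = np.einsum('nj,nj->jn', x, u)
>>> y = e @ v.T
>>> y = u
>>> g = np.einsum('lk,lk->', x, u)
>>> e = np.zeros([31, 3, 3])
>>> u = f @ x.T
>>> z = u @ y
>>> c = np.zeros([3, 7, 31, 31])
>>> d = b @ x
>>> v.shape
(3, 31)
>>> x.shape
(7, 3)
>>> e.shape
(31, 3, 3)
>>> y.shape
(7, 3)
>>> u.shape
(3, 7)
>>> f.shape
(3, 3)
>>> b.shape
(3, 7)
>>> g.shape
()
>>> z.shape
(3, 3)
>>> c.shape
(3, 7, 31, 31)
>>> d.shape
(3, 3)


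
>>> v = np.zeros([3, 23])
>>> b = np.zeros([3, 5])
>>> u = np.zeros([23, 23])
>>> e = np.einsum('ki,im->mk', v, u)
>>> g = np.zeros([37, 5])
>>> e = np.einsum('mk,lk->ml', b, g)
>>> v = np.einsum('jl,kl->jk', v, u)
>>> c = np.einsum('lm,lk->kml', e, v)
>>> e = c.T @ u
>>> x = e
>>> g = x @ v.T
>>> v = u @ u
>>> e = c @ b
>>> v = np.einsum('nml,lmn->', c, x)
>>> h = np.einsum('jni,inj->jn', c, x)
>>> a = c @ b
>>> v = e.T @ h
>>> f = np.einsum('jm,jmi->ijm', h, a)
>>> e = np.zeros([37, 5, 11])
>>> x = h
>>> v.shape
(5, 37, 37)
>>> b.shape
(3, 5)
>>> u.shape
(23, 23)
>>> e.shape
(37, 5, 11)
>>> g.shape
(3, 37, 3)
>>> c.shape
(23, 37, 3)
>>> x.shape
(23, 37)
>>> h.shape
(23, 37)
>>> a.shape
(23, 37, 5)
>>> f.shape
(5, 23, 37)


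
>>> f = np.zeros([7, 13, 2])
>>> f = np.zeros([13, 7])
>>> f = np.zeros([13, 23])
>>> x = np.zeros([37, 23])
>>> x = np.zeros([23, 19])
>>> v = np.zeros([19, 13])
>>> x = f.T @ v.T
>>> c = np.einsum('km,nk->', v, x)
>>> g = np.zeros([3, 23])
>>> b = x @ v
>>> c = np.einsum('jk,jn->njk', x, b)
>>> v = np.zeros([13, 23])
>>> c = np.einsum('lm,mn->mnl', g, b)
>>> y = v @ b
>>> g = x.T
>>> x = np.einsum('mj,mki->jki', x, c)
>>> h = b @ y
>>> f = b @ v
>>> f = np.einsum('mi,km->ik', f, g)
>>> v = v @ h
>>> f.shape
(23, 19)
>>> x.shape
(19, 13, 3)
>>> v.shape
(13, 13)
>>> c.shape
(23, 13, 3)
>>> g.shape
(19, 23)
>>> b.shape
(23, 13)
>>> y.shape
(13, 13)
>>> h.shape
(23, 13)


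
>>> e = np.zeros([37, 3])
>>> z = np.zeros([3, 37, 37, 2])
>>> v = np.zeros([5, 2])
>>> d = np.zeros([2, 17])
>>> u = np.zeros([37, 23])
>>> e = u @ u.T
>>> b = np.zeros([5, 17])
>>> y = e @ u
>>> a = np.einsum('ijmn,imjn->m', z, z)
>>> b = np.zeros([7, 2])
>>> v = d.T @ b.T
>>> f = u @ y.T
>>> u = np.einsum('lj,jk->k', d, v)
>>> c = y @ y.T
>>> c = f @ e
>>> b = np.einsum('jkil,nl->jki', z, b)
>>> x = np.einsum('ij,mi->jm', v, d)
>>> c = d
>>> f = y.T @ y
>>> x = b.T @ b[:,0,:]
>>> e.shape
(37, 37)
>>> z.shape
(3, 37, 37, 2)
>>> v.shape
(17, 7)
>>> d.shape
(2, 17)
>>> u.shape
(7,)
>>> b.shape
(3, 37, 37)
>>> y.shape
(37, 23)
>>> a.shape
(37,)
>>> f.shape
(23, 23)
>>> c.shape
(2, 17)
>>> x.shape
(37, 37, 37)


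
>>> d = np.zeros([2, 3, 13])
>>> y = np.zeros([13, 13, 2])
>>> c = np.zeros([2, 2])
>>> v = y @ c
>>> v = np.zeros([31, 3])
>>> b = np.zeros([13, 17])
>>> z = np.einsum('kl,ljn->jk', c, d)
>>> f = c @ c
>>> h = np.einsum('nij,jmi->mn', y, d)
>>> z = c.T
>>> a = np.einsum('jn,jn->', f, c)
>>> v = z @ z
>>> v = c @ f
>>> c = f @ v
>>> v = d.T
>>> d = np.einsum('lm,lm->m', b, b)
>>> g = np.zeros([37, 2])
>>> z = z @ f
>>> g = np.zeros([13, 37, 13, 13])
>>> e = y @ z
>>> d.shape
(17,)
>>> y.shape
(13, 13, 2)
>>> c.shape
(2, 2)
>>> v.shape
(13, 3, 2)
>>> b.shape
(13, 17)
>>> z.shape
(2, 2)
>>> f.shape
(2, 2)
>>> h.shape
(3, 13)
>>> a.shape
()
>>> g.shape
(13, 37, 13, 13)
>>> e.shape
(13, 13, 2)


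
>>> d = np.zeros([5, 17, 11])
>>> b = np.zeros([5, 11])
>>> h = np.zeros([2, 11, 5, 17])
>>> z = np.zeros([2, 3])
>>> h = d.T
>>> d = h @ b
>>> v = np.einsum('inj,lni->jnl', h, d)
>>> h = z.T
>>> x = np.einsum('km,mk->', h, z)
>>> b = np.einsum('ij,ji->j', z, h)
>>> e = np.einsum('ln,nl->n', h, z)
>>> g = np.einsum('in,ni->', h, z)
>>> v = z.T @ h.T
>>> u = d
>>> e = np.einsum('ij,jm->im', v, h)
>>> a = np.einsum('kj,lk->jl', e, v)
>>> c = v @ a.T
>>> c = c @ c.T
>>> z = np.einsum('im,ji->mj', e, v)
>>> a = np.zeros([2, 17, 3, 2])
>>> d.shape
(11, 17, 11)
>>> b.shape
(3,)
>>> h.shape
(3, 2)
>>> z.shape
(2, 3)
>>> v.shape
(3, 3)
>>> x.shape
()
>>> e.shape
(3, 2)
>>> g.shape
()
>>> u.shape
(11, 17, 11)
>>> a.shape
(2, 17, 3, 2)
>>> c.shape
(3, 3)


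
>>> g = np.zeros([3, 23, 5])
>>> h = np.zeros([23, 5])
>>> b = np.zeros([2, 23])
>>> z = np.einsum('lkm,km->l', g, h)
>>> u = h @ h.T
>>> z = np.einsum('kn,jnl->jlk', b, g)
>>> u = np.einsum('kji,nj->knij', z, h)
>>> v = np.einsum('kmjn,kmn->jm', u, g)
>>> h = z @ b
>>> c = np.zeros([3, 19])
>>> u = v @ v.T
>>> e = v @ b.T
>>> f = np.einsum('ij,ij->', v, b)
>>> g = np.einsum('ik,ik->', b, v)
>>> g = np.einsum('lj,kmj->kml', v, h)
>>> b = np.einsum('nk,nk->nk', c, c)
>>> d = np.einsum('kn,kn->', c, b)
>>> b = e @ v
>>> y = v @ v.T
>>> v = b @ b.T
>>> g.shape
(3, 5, 2)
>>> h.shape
(3, 5, 23)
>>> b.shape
(2, 23)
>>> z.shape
(3, 5, 2)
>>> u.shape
(2, 2)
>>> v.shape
(2, 2)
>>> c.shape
(3, 19)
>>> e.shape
(2, 2)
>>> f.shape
()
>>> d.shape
()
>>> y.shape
(2, 2)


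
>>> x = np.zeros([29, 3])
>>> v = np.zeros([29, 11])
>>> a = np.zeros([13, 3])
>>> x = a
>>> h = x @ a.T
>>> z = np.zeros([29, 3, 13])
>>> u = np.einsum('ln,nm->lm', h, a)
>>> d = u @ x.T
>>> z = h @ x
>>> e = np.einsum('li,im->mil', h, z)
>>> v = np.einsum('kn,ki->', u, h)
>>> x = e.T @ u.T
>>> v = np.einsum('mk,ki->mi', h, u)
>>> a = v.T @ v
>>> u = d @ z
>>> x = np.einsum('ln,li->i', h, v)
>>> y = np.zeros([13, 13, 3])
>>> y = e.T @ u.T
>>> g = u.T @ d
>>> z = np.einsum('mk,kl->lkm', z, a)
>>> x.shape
(3,)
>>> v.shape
(13, 3)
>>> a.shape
(3, 3)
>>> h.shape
(13, 13)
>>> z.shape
(3, 3, 13)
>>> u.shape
(13, 3)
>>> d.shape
(13, 13)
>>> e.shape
(3, 13, 13)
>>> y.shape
(13, 13, 13)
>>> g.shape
(3, 13)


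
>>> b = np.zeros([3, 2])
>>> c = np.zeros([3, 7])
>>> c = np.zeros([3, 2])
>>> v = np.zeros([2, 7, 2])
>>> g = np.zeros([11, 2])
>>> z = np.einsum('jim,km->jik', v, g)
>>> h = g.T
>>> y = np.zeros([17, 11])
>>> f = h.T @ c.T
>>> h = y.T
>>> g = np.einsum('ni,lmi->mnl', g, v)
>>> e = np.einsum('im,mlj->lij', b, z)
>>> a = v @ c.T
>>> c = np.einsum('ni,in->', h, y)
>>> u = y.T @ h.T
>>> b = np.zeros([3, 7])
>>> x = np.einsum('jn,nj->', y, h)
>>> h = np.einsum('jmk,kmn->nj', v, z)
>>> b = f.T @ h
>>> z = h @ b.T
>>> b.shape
(3, 2)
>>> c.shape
()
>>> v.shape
(2, 7, 2)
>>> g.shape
(7, 11, 2)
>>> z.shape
(11, 3)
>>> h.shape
(11, 2)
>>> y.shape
(17, 11)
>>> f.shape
(11, 3)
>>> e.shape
(7, 3, 11)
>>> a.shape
(2, 7, 3)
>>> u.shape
(11, 11)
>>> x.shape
()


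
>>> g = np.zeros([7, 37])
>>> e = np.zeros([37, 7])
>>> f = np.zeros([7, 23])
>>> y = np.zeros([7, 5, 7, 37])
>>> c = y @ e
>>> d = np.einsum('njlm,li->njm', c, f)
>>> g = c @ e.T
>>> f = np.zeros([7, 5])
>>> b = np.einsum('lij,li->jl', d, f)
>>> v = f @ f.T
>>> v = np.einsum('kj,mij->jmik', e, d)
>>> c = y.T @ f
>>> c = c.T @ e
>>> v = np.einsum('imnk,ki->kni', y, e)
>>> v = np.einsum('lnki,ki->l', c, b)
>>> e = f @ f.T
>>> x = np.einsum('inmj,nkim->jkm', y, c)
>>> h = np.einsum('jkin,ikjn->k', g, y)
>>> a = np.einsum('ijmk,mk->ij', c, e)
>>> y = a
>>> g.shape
(7, 5, 7, 37)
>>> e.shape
(7, 7)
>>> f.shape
(7, 5)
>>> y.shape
(5, 5)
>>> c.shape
(5, 5, 7, 7)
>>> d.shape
(7, 5, 7)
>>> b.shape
(7, 7)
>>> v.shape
(5,)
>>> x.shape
(37, 5, 7)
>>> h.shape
(5,)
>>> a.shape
(5, 5)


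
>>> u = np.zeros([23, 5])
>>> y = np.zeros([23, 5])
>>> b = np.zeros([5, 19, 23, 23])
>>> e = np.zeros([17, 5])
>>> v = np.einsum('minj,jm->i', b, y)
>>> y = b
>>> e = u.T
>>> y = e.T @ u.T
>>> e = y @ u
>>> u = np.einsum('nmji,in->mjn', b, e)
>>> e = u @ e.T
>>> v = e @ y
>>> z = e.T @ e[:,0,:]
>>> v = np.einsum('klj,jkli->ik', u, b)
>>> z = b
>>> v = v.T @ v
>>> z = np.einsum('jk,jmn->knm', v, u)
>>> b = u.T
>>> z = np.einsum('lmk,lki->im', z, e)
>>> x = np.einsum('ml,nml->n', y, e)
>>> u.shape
(19, 23, 5)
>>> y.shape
(23, 23)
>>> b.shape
(5, 23, 19)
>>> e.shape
(19, 23, 23)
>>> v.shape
(19, 19)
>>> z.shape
(23, 5)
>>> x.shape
(19,)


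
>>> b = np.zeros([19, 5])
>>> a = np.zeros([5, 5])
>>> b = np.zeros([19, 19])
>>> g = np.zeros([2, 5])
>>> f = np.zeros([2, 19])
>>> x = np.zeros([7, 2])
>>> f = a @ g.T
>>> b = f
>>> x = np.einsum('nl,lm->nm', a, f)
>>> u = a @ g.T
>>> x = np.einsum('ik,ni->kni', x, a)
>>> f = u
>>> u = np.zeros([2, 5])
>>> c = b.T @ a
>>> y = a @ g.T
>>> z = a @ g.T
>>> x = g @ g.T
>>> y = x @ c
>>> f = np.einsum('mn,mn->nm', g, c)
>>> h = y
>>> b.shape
(5, 2)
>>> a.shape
(5, 5)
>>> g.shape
(2, 5)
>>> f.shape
(5, 2)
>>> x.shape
(2, 2)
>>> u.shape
(2, 5)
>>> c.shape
(2, 5)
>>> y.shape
(2, 5)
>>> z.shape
(5, 2)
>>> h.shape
(2, 5)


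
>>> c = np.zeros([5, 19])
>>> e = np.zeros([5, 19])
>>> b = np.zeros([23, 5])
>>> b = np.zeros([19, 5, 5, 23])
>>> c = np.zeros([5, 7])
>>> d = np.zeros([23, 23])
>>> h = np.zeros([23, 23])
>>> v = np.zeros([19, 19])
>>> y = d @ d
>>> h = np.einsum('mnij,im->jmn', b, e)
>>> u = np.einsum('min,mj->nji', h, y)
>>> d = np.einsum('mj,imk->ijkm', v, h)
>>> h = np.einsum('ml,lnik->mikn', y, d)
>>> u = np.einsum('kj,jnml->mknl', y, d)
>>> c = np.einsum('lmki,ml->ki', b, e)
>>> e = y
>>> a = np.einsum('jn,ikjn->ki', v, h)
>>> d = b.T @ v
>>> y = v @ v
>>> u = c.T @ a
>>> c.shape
(5, 23)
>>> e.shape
(23, 23)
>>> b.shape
(19, 5, 5, 23)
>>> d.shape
(23, 5, 5, 19)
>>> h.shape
(23, 5, 19, 19)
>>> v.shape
(19, 19)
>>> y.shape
(19, 19)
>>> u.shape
(23, 23)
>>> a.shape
(5, 23)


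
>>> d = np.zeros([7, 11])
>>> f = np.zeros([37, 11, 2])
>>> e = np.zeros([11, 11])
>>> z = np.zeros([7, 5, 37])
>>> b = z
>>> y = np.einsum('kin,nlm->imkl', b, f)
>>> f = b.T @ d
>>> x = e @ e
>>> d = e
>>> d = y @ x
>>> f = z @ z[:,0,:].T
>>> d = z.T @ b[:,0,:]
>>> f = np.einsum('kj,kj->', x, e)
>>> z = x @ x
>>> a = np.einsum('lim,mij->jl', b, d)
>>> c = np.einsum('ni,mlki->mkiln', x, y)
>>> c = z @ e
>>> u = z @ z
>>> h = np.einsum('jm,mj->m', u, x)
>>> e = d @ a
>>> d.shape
(37, 5, 37)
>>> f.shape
()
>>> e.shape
(37, 5, 7)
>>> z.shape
(11, 11)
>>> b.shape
(7, 5, 37)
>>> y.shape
(5, 2, 7, 11)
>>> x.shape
(11, 11)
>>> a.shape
(37, 7)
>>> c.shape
(11, 11)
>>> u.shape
(11, 11)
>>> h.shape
(11,)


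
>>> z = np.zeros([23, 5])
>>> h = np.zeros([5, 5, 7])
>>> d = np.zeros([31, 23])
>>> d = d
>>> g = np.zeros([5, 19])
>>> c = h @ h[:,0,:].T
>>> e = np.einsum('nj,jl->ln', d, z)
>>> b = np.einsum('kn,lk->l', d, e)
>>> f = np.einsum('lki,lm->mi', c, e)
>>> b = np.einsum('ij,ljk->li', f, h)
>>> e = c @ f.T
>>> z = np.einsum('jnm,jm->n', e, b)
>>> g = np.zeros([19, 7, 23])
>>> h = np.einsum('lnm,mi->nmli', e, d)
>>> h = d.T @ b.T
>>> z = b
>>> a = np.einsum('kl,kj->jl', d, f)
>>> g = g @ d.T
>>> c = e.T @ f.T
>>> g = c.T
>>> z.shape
(5, 31)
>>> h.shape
(23, 5)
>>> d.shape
(31, 23)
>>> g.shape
(31, 5, 31)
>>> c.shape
(31, 5, 31)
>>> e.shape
(5, 5, 31)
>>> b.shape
(5, 31)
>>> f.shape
(31, 5)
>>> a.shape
(5, 23)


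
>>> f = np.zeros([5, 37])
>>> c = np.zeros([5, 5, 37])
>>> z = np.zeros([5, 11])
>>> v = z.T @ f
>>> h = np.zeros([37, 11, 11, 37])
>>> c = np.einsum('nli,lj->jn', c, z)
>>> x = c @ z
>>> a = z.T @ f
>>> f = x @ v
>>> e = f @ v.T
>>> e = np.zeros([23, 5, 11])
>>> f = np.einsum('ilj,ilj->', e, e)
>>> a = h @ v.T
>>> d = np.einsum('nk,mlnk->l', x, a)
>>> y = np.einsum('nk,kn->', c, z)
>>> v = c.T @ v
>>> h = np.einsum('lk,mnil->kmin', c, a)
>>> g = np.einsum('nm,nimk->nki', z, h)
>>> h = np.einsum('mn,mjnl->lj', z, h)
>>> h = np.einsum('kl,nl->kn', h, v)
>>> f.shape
()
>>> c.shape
(11, 5)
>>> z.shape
(5, 11)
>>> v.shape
(5, 37)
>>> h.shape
(11, 5)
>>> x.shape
(11, 11)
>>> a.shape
(37, 11, 11, 11)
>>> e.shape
(23, 5, 11)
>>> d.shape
(11,)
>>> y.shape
()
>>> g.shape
(5, 11, 37)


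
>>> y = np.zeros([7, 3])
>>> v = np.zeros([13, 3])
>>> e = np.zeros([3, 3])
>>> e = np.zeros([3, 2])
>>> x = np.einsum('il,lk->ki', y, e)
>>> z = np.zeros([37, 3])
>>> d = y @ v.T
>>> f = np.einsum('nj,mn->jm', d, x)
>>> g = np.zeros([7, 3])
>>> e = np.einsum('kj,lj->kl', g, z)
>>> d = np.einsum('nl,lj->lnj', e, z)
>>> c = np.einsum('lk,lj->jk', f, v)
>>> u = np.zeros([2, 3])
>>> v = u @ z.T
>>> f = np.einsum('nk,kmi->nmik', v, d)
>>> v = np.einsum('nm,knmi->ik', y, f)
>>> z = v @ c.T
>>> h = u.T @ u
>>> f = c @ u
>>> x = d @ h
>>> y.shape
(7, 3)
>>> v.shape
(37, 2)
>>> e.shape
(7, 37)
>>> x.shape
(37, 7, 3)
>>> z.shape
(37, 3)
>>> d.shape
(37, 7, 3)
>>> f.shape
(3, 3)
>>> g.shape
(7, 3)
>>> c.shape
(3, 2)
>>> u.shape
(2, 3)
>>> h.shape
(3, 3)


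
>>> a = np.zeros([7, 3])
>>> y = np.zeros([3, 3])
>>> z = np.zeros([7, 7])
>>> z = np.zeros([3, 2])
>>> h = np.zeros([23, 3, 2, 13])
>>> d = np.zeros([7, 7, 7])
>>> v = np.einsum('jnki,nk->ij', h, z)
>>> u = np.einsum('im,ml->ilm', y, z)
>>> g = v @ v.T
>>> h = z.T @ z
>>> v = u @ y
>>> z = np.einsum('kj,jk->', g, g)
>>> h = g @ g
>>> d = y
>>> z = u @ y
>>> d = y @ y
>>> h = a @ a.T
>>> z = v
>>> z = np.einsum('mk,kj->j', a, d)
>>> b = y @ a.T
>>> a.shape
(7, 3)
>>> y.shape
(3, 3)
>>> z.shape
(3,)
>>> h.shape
(7, 7)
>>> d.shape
(3, 3)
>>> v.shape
(3, 2, 3)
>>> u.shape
(3, 2, 3)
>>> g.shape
(13, 13)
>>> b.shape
(3, 7)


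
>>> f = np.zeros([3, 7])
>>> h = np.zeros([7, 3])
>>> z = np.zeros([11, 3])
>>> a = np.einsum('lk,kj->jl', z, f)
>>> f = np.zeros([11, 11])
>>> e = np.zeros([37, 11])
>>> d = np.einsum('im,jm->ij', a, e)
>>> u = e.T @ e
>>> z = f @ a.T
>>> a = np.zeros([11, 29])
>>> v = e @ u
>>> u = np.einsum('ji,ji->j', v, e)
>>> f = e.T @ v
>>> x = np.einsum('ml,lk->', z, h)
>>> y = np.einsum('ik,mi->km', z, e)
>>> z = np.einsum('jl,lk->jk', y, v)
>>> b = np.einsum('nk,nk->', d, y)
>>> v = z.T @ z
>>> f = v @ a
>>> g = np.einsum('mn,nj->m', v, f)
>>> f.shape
(11, 29)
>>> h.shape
(7, 3)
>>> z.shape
(7, 11)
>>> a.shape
(11, 29)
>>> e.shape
(37, 11)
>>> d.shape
(7, 37)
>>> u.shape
(37,)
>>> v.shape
(11, 11)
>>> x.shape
()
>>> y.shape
(7, 37)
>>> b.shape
()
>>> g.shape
(11,)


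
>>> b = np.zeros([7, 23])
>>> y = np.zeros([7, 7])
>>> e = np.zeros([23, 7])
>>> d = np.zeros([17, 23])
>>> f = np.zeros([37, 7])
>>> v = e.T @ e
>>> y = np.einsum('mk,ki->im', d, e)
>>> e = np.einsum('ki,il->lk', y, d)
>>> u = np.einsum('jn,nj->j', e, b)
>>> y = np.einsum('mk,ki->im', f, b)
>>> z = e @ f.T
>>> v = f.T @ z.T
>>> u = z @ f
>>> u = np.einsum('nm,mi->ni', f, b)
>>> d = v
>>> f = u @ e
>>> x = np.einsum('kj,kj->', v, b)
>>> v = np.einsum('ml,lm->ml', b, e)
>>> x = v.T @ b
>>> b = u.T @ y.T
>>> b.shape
(23, 23)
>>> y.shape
(23, 37)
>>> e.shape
(23, 7)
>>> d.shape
(7, 23)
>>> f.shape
(37, 7)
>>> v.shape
(7, 23)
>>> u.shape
(37, 23)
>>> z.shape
(23, 37)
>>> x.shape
(23, 23)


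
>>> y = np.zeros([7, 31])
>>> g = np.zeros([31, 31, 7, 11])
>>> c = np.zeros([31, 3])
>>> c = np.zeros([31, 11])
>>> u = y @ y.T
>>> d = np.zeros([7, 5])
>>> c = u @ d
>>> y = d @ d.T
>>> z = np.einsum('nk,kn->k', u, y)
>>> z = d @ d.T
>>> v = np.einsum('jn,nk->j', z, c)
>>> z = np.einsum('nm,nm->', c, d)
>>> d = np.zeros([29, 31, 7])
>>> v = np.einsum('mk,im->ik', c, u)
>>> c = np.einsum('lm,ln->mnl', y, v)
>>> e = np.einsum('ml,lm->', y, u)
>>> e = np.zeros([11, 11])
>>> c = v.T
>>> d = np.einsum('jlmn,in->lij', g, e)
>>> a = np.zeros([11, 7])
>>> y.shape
(7, 7)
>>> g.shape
(31, 31, 7, 11)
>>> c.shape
(5, 7)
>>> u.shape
(7, 7)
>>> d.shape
(31, 11, 31)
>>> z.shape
()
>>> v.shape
(7, 5)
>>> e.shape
(11, 11)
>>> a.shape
(11, 7)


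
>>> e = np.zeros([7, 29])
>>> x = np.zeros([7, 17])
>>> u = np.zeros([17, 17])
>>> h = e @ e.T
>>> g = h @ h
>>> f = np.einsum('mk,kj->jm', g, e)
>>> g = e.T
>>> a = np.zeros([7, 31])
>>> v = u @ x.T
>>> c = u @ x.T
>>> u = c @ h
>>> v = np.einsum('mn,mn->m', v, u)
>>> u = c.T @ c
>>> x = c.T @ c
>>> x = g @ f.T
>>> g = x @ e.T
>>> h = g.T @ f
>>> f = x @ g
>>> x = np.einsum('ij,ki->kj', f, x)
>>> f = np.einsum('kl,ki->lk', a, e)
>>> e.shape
(7, 29)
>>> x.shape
(29, 7)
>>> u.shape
(7, 7)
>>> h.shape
(7, 7)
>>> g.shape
(29, 7)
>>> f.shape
(31, 7)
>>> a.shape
(7, 31)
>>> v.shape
(17,)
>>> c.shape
(17, 7)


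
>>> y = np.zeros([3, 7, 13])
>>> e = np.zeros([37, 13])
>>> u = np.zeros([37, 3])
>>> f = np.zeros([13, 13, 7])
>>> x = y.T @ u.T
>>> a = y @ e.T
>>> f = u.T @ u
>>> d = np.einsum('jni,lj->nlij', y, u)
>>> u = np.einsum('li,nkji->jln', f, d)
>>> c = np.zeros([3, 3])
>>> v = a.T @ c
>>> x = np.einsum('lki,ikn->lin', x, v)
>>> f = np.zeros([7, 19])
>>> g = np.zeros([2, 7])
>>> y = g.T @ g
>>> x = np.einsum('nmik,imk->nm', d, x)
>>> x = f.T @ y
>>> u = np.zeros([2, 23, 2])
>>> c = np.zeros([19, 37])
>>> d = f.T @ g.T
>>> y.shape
(7, 7)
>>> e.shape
(37, 13)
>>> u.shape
(2, 23, 2)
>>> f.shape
(7, 19)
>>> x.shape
(19, 7)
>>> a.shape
(3, 7, 37)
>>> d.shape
(19, 2)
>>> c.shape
(19, 37)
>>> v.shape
(37, 7, 3)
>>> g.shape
(2, 7)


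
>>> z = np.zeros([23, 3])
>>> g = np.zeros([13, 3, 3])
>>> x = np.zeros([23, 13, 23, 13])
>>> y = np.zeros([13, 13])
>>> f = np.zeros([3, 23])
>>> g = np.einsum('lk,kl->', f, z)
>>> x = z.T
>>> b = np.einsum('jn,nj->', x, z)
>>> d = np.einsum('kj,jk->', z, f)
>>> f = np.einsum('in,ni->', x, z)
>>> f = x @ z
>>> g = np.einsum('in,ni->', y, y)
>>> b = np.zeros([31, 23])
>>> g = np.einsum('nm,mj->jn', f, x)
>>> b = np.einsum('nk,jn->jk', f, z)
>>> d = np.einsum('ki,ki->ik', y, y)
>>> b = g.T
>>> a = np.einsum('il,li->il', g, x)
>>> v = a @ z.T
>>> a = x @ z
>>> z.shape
(23, 3)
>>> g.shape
(23, 3)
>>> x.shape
(3, 23)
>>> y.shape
(13, 13)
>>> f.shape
(3, 3)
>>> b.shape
(3, 23)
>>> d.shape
(13, 13)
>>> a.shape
(3, 3)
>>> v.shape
(23, 23)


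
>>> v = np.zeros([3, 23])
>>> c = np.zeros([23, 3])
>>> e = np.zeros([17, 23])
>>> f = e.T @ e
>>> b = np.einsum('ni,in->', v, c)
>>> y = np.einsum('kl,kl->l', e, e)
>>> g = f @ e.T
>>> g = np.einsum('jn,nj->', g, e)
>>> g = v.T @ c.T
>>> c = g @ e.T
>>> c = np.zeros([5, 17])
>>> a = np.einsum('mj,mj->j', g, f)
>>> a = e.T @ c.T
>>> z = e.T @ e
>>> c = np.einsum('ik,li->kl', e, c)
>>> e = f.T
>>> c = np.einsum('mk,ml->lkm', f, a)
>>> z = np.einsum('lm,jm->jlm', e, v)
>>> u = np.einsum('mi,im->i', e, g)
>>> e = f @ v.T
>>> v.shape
(3, 23)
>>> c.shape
(5, 23, 23)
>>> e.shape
(23, 3)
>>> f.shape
(23, 23)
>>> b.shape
()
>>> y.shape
(23,)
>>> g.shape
(23, 23)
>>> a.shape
(23, 5)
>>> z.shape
(3, 23, 23)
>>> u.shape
(23,)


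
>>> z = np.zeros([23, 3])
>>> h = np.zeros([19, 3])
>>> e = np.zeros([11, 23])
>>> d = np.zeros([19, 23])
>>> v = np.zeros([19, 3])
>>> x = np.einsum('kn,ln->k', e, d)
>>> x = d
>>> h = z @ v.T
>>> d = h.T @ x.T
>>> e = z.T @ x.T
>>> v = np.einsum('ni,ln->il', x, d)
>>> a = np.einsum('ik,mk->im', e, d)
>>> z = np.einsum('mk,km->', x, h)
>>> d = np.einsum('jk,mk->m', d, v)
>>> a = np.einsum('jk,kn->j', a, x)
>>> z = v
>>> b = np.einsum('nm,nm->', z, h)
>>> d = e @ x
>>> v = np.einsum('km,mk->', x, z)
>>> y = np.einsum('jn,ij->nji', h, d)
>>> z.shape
(23, 19)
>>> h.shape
(23, 19)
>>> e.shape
(3, 19)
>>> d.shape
(3, 23)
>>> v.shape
()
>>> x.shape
(19, 23)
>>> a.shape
(3,)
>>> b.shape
()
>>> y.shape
(19, 23, 3)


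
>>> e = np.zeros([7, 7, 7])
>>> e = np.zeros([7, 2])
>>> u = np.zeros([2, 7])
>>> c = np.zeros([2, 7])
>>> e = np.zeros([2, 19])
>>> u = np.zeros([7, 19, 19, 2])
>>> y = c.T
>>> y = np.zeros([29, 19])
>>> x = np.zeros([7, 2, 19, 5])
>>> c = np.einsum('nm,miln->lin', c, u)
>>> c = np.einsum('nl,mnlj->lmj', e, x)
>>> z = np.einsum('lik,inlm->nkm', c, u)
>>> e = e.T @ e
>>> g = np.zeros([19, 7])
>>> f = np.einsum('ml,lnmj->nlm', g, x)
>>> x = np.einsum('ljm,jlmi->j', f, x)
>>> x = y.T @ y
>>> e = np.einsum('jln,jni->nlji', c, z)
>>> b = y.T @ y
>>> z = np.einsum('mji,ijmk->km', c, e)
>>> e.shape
(5, 7, 19, 2)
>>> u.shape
(7, 19, 19, 2)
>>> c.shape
(19, 7, 5)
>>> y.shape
(29, 19)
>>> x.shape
(19, 19)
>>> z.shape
(2, 19)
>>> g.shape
(19, 7)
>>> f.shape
(2, 7, 19)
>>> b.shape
(19, 19)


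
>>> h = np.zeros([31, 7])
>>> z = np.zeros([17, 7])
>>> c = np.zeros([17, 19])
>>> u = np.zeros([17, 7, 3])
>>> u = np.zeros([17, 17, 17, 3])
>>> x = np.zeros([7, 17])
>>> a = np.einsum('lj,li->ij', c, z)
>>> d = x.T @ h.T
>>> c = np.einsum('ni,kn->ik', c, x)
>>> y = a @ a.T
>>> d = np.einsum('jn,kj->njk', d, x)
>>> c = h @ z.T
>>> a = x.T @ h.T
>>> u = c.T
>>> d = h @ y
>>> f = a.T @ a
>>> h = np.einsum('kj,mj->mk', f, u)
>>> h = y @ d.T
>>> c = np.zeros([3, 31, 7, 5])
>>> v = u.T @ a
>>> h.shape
(7, 31)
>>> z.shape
(17, 7)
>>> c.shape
(3, 31, 7, 5)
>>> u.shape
(17, 31)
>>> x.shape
(7, 17)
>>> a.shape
(17, 31)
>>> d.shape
(31, 7)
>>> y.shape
(7, 7)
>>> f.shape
(31, 31)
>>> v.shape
(31, 31)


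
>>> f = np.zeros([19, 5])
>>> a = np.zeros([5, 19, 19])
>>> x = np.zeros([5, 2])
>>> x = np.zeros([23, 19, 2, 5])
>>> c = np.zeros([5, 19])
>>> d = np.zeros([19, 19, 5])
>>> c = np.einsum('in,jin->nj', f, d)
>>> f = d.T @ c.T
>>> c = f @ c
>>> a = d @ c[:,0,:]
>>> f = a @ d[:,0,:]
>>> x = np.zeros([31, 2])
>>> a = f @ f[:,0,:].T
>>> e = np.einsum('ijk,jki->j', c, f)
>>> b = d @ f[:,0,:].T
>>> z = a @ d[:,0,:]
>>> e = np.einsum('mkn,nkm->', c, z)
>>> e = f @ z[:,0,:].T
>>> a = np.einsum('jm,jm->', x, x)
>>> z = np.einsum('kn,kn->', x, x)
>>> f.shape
(19, 19, 5)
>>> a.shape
()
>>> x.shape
(31, 2)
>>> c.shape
(5, 19, 19)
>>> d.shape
(19, 19, 5)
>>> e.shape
(19, 19, 19)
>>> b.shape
(19, 19, 19)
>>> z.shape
()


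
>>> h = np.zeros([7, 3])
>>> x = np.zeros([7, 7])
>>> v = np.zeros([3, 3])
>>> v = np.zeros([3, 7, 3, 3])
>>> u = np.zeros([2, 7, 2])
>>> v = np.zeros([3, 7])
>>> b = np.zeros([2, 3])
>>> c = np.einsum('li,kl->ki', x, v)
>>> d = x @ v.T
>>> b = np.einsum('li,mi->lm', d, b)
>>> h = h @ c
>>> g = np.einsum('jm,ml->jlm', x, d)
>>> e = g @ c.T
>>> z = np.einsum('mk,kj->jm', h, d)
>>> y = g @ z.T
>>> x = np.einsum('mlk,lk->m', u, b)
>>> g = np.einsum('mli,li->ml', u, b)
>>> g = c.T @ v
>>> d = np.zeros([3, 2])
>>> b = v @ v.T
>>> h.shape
(7, 7)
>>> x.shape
(2,)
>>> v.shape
(3, 7)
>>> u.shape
(2, 7, 2)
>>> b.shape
(3, 3)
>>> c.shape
(3, 7)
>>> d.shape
(3, 2)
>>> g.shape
(7, 7)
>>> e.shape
(7, 3, 3)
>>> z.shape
(3, 7)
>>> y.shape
(7, 3, 3)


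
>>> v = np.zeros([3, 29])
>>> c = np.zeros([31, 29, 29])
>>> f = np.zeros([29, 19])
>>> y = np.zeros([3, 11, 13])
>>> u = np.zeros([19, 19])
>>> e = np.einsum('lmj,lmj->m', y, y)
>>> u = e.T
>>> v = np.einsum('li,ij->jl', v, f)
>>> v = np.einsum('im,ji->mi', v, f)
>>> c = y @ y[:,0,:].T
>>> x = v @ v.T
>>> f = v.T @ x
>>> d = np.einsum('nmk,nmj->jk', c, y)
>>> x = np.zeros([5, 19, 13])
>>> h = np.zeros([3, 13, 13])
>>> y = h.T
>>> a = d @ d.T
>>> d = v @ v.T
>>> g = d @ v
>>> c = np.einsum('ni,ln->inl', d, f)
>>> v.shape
(3, 19)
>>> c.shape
(3, 3, 19)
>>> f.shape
(19, 3)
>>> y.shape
(13, 13, 3)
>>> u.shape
(11,)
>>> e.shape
(11,)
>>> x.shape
(5, 19, 13)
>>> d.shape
(3, 3)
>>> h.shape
(3, 13, 13)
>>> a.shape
(13, 13)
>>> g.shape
(3, 19)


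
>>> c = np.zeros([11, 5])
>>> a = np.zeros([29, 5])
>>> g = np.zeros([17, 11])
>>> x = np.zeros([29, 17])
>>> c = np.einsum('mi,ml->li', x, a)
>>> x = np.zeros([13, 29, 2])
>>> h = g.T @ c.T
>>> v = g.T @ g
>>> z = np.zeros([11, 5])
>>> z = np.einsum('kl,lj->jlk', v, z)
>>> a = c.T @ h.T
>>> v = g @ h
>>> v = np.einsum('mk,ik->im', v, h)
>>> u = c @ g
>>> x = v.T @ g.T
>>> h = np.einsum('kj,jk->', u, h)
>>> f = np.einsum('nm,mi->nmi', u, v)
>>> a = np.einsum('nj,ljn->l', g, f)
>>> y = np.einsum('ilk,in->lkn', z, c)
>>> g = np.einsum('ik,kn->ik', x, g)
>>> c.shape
(5, 17)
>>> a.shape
(5,)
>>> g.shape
(17, 17)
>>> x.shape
(17, 17)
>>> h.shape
()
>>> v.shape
(11, 17)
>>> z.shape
(5, 11, 11)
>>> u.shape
(5, 11)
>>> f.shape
(5, 11, 17)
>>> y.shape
(11, 11, 17)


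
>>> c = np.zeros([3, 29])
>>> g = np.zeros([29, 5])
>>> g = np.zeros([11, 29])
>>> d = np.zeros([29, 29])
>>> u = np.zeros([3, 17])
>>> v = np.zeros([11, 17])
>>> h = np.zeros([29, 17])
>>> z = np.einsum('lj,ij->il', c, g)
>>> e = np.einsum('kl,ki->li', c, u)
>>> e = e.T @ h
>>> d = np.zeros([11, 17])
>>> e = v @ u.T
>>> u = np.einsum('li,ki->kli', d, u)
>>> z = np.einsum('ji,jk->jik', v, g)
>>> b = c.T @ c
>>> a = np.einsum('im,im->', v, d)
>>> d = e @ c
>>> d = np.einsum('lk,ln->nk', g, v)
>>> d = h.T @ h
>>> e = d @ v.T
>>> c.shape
(3, 29)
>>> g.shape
(11, 29)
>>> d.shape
(17, 17)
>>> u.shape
(3, 11, 17)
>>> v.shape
(11, 17)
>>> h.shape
(29, 17)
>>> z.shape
(11, 17, 29)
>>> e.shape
(17, 11)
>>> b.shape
(29, 29)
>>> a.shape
()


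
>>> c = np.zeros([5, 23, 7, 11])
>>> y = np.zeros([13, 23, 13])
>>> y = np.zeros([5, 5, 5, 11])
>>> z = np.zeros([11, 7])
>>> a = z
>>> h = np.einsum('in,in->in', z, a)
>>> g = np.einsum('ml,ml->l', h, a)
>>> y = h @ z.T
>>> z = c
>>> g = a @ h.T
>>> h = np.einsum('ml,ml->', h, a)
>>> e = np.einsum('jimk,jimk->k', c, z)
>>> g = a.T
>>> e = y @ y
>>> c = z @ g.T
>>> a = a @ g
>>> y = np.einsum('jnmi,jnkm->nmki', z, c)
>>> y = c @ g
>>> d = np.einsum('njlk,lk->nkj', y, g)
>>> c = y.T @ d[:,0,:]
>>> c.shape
(11, 7, 23, 23)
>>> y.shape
(5, 23, 7, 11)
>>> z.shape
(5, 23, 7, 11)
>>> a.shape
(11, 11)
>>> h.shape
()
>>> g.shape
(7, 11)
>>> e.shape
(11, 11)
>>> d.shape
(5, 11, 23)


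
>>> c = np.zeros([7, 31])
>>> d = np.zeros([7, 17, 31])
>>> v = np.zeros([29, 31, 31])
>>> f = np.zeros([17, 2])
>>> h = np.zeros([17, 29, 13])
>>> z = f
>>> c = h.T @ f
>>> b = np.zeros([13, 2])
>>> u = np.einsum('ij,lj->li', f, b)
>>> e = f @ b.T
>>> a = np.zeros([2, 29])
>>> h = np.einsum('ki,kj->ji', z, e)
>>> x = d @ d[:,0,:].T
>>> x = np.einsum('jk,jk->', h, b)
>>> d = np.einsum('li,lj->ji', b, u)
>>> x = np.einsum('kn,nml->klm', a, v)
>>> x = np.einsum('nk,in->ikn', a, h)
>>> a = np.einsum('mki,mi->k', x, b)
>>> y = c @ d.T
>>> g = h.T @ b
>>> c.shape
(13, 29, 2)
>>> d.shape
(17, 2)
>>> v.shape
(29, 31, 31)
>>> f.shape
(17, 2)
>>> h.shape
(13, 2)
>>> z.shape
(17, 2)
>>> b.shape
(13, 2)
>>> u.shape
(13, 17)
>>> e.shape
(17, 13)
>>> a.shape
(29,)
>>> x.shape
(13, 29, 2)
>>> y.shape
(13, 29, 17)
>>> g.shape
(2, 2)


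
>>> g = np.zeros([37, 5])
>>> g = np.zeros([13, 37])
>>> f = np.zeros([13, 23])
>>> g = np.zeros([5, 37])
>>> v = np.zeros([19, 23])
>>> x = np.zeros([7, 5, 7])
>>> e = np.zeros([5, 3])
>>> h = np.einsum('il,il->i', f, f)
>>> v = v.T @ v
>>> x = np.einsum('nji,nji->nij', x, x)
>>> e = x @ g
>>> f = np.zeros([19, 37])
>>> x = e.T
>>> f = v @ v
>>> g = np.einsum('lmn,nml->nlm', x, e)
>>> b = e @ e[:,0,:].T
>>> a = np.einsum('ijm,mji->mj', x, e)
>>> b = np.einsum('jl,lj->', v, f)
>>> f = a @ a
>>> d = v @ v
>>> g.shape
(7, 37, 7)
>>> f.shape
(7, 7)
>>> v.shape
(23, 23)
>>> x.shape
(37, 7, 7)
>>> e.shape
(7, 7, 37)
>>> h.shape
(13,)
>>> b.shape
()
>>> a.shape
(7, 7)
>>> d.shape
(23, 23)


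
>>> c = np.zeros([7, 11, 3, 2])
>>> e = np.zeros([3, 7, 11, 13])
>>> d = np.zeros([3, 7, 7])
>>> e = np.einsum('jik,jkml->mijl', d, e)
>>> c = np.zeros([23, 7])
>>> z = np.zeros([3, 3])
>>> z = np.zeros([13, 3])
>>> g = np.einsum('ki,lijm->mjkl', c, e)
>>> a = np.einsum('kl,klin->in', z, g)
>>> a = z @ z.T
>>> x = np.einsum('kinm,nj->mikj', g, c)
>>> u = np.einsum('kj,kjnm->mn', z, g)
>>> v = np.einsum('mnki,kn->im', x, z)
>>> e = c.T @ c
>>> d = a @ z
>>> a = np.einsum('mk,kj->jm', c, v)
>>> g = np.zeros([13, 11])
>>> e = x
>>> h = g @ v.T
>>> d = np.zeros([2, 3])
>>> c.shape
(23, 7)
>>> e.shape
(11, 3, 13, 7)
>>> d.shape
(2, 3)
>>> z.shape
(13, 3)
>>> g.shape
(13, 11)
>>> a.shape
(11, 23)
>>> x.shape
(11, 3, 13, 7)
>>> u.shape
(11, 23)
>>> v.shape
(7, 11)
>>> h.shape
(13, 7)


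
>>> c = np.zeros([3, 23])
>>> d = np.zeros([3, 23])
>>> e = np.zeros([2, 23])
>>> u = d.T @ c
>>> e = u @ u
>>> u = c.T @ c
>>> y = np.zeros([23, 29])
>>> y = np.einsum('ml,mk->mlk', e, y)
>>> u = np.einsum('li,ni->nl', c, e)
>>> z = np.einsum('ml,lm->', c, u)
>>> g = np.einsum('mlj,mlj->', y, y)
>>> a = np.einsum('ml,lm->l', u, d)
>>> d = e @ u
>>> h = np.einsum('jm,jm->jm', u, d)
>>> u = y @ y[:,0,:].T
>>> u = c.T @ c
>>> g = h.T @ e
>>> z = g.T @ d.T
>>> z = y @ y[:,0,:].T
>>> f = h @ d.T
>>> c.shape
(3, 23)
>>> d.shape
(23, 3)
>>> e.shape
(23, 23)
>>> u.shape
(23, 23)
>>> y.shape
(23, 23, 29)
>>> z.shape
(23, 23, 23)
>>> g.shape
(3, 23)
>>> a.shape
(3,)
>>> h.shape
(23, 3)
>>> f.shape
(23, 23)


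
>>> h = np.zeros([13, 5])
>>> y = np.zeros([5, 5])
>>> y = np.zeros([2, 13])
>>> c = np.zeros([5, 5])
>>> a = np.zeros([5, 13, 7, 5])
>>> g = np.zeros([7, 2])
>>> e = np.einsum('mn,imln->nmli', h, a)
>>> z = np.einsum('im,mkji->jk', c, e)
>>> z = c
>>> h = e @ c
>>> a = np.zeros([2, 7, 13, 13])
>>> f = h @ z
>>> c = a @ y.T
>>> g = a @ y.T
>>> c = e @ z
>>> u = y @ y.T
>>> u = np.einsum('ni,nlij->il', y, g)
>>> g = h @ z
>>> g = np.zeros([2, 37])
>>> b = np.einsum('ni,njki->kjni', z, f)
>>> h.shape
(5, 13, 7, 5)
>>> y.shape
(2, 13)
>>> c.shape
(5, 13, 7, 5)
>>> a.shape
(2, 7, 13, 13)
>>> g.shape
(2, 37)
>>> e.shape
(5, 13, 7, 5)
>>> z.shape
(5, 5)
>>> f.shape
(5, 13, 7, 5)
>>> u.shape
(13, 7)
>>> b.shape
(7, 13, 5, 5)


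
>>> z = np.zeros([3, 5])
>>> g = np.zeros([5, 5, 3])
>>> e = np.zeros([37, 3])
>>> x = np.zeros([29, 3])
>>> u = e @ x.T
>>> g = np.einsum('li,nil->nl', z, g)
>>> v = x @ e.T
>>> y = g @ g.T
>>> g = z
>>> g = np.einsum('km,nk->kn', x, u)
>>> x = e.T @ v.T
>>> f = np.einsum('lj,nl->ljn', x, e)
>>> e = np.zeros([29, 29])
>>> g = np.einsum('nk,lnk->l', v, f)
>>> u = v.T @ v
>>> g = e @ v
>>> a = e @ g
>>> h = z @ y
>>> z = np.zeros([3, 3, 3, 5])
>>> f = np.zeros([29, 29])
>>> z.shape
(3, 3, 3, 5)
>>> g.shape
(29, 37)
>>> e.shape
(29, 29)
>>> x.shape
(3, 29)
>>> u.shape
(37, 37)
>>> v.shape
(29, 37)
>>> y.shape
(5, 5)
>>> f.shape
(29, 29)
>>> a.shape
(29, 37)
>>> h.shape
(3, 5)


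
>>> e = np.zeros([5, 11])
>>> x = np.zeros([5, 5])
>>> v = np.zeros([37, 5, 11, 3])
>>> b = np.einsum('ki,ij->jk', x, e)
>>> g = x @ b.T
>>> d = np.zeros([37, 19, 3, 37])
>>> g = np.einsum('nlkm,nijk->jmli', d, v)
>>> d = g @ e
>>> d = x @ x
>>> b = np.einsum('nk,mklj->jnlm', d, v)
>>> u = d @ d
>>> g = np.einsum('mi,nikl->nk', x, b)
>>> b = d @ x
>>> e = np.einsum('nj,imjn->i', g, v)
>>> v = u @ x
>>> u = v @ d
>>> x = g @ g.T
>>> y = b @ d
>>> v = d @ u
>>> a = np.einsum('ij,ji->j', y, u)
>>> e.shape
(37,)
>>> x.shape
(3, 3)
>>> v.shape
(5, 5)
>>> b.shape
(5, 5)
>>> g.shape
(3, 11)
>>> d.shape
(5, 5)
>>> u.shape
(5, 5)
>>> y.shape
(5, 5)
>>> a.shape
(5,)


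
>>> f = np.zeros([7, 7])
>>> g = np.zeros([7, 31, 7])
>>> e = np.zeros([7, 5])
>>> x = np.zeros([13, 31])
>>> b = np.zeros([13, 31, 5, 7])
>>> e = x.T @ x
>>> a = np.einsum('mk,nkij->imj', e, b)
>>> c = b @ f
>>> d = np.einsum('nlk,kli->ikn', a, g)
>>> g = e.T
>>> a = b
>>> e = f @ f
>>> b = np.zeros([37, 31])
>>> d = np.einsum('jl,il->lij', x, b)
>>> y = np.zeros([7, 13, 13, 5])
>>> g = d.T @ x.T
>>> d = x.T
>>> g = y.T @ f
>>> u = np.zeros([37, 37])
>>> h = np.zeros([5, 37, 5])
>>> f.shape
(7, 7)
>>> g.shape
(5, 13, 13, 7)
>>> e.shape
(7, 7)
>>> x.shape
(13, 31)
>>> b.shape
(37, 31)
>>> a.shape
(13, 31, 5, 7)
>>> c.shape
(13, 31, 5, 7)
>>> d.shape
(31, 13)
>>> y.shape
(7, 13, 13, 5)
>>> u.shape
(37, 37)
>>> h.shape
(5, 37, 5)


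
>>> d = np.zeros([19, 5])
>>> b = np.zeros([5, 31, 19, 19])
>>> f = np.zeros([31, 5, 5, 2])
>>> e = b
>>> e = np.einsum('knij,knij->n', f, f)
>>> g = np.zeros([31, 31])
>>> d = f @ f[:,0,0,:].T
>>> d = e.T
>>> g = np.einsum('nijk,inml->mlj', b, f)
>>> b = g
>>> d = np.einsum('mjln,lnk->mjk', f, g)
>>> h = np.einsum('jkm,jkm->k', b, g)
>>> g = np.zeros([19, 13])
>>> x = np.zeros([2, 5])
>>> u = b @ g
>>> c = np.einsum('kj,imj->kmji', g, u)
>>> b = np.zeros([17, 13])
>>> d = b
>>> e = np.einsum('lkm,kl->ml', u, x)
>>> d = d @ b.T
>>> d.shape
(17, 17)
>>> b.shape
(17, 13)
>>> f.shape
(31, 5, 5, 2)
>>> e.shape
(13, 5)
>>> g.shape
(19, 13)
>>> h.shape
(2,)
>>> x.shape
(2, 5)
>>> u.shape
(5, 2, 13)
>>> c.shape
(19, 2, 13, 5)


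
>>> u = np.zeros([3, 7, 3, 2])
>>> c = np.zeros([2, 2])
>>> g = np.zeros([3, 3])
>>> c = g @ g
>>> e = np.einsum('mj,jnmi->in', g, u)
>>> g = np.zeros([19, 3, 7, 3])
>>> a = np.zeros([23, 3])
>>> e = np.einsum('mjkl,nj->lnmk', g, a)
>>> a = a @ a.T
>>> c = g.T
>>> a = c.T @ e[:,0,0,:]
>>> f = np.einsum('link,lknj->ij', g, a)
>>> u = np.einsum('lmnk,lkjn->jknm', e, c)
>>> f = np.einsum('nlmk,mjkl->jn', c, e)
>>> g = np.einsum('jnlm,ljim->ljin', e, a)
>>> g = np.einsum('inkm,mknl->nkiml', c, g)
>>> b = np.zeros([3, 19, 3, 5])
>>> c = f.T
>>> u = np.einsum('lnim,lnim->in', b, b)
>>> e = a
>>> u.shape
(3, 19)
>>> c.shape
(3, 23)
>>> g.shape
(7, 3, 3, 19, 23)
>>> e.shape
(19, 3, 7, 7)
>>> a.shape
(19, 3, 7, 7)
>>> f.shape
(23, 3)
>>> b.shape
(3, 19, 3, 5)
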